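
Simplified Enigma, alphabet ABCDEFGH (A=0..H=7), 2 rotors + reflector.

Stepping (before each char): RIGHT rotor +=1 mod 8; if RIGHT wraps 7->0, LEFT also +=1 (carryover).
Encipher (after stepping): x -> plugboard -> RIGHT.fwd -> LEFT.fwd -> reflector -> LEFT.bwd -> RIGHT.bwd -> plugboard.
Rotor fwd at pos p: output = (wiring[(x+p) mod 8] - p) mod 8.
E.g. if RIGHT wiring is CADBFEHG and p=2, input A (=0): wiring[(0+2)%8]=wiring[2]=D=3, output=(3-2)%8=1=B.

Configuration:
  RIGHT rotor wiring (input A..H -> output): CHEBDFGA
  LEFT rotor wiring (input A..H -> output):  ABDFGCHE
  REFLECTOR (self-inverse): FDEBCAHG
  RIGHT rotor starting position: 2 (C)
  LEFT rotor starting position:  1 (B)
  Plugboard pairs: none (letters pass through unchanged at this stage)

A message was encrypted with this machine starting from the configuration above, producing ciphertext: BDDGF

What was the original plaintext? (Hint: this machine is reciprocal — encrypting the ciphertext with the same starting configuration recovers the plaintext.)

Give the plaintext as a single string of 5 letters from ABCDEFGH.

Answer: DEFHG

Derivation:
Char 1 ('B'): step: R->3, L=1; B->plug->B->R->A->L->A->refl->F->L'->D->R'->D->plug->D
Char 2 ('D'): step: R->4, L=1; D->plug->D->R->E->L->B->refl->D->L'->G->R'->E->plug->E
Char 3 ('D'): step: R->5, L=1; D->plug->D->R->F->L->G->refl->H->L'->H->R'->F->plug->F
Char 4 ('G'): step: R->6, L=1; G->plug->G->R->F->L->G->refl->H->L'->H->R'->H->plug->H
Char 5 ('F'): step: R->7, L=1; F->plug->F->R->E->L->B->refl->D->L'->G->R'->G->plug->G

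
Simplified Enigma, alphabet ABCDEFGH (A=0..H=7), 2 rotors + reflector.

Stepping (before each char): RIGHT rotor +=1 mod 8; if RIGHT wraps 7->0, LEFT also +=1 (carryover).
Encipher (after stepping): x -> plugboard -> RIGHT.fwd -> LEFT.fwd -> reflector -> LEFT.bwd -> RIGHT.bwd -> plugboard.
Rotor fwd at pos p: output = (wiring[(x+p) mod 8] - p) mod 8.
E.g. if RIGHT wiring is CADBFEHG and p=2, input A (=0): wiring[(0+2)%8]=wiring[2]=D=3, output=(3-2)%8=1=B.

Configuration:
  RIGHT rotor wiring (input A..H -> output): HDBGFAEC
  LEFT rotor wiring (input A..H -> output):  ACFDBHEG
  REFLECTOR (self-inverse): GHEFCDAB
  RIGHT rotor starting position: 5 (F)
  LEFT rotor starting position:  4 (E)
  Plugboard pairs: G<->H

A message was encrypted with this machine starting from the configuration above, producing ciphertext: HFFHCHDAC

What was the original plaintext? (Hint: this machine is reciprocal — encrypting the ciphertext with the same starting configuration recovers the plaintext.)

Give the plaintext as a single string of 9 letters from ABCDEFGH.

Char 1 ('H'): step: R->6, L=4; H->plug->G->R->H->L->H->refl->B->L'->G->R'->A->plug->A
Char 2 ('F'): step: R->7, L=4; F->plug->F->R->G->L->B->refl->H->L'->H->R'->E->plug->E
Char 3 ('F'): step: R->0, L->5 (L advanced); F->plug->F->R->A->L->C->refl->E->L'->H->R'->A->plug->A
Char 4 ('H'): step: R->1, L=5; H->plug->G->R->B->L->H->refl->B->L'->C->R'->A->plug->A
Char 5 ('C'): step: R->2, L=5; C->plug->C->R->D->L->D->refl->F->L'->E->R'->B->plug->B
Char 6 ('H'): step: R->3, L=5; H->plug->G->R->A->L->C->refl->E->L'->H->R'->E->plug->E
Char 7 ('D'): step: R->4, L=5; D->plug->D->R->G->L->G->refl->A->L'->F->R'->G->plug->H
Char 8 ('A'): step: R->5, L=5; A->plug->A->R->D->L->D->refl->F->L'->E->R'->F->plug->F
Char 9 ('C'): step: R->6, L=5; C->plug->C->R->B->L->H->refl->B->L'->C->R'->H->plug->G

Answer: AEAABEHFG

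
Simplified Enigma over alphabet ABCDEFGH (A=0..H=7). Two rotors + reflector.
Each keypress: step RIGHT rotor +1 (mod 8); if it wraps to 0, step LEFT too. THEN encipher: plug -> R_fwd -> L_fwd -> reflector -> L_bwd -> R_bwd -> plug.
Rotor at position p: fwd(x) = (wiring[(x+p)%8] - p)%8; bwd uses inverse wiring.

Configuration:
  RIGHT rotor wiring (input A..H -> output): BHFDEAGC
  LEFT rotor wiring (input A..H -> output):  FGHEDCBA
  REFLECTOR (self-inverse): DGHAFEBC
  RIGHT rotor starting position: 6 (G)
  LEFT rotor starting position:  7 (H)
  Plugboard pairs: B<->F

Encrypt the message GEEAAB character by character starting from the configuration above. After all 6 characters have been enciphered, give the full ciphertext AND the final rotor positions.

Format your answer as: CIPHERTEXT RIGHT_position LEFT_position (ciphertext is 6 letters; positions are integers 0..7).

Char 1 ('G'): step: R->7, L=7; G->plug->G->R->B->L->G->refl->B->L'->A->R'->C->plug->C
Char 2 ('E'): step: R->0, L->0 (L advanced); E->plug->E->R->E->L->D->refl->A->L'->H->R'->B->plug->F
Char 3 ('E'): step: R->1, L=0; E->plug->E->R->H->L->A->refl->D->L'->E->R'->B->plug->F
Char 4 ('A'): step: R->2, L=0; A->plug->A->R->D->L->E->refl->F->L'->A->R'->F->plug->B
Char 5 ('A'): step: R->3, L=0; A->plug->A->R->A->L->F->refl->E->L'->D->R'->D->plug->D
Char 6 ('B'): step: R->4, L=0; B->plug->F->R->D->L->E->refl->F->L'->A->R'->A->plug->A
Final: ciphertext=CFFBDA, RIGHT=4, LEFT=0

Answer: CFFBDA 4 0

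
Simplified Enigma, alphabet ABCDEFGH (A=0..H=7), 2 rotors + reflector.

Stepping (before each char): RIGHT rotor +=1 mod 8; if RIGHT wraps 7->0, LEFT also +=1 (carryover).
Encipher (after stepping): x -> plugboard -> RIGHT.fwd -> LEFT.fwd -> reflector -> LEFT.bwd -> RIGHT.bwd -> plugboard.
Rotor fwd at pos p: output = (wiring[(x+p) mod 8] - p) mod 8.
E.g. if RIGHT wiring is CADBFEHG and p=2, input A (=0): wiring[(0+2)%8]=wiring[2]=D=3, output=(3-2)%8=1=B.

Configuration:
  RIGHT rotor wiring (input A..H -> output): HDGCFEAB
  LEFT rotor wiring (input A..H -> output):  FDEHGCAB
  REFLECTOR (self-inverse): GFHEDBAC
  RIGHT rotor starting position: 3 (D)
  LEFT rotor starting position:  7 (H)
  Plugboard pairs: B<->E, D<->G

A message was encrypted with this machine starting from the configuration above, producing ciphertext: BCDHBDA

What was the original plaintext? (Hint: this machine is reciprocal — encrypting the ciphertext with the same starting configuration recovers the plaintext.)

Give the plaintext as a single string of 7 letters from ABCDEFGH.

Answer: FFECEFB

Derivation:
Char 1 ('B'): step: R->4, L=7; B->plug->E->R->D->L->F->refl->B->L'->H->R'->F->plug->F
Char 2 ('C'): step: R->5, L=7; C->plug->C->R->E->L->A->refl->G->L'->B->R'->F->plug->F
Char 3 ('D'): step: R->6, L=7; D->plug->G->R->H->L->B->refl->F->L'->D->R'->B->plug->E
Char 4 ('H'): step: R->7, L=7; H->plug->H->R->B->L->G->refl->A->L'->E->R'->C->plug->C
Char 5 ('B'): step: R->0, L->0 (L advanced); B->plug->E->R->F->L->C->refl->H->L'->D->R'->B->plug->E
Char 6 ('D'): step: R->1, L=0; D->plug->G->R->A->L->F->refl->B->L'->H->R'->F->plug->F
Char 7 ('A'): step: R->2, L=0; A->plug->A->R->E->L->G->refl->A->L'->G->R'->E->plug->B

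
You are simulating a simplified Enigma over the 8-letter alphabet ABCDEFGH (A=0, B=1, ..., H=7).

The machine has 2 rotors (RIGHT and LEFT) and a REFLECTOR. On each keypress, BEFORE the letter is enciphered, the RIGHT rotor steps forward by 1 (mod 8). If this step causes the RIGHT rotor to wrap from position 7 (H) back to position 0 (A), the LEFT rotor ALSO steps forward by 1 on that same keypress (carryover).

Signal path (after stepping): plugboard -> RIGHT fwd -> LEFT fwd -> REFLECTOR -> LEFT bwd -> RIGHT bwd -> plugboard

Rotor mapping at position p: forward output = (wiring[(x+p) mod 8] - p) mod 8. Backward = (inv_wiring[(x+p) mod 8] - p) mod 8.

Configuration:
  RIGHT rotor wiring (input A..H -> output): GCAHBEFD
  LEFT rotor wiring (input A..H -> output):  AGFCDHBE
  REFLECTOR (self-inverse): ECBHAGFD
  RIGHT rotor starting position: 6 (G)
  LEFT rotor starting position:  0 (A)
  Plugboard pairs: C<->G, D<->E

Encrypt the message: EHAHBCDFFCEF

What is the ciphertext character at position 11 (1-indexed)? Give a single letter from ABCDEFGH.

Char 1 ('E'): step: R->7, L=0; E->plug->D->R->B->L->G->refl->F->L'->C->R'->F->plug->F
Char 2 ('H'): step: R->0, L->1 (L advanced); H->plug->H->R->D->L->C->refl->B->L'->C->R'->B->plug->B
Char 3 ('A'): step: R->1, L=1; A->plug->A->R->B->L->E->refl->A->L'->F->R'->H->plug->H
Char 4 ('H'): step: R->2, L=1; H->plug->H->R->A->L->F->refl->G->L'->E->R'->G->plug->C
Char 5 ('B'): step: R->3, L=1; B->plug->B->R->G->L->D->refl->H->L'->H->R'->G->plug->C
Char 6 ('C'): step: R->4, L=1; C->plug->G->R->E->L->G->refl->F->L'->A->R'->B->plug->B
Char 7 ('D'): step: R->5, L=1; D->plug->E->R->F->L->A->refl->E->L'->B->R'->D->plug->E
Char 8 ('F'): step: R->6, L=1; F->plug->F->R->B->L->E->refl->A->L'->F->R'->B->plug->B
Char 9 ('F'): step: R->7, L=1; F->plug->F->R->C->L->B->refl->C->L'->D->R'->C->plug->G
Char 10 ('C'): step: R->0, L->2 (L advanced); C->plug->G->R->F->L->C->refl->B->L'->C->R'->B->plug->B
Char 11 ('E'): step: R->1, L=2; E->plug->D->R->A->L->D->refl->H->L'->E->R'->F->plug->F

F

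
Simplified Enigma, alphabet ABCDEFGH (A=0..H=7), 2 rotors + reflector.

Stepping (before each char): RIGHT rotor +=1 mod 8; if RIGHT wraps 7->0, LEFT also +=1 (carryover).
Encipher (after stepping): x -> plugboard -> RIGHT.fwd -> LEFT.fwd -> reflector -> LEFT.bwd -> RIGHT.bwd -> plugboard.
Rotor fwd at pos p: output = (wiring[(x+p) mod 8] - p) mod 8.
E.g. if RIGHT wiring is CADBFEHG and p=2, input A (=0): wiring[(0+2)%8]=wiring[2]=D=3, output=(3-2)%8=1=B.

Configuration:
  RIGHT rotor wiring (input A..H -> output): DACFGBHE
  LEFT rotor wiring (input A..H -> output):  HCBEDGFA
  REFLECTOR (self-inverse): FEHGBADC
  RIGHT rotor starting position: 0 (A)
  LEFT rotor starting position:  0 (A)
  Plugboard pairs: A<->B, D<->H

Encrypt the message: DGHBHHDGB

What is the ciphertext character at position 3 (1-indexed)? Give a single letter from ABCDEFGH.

Char 1 ('D'): step: R->1, L=0; D->plug->H->R->C->L->B->refl->E->L'->D->R'->G->plug->G
Char 2 ('G'): step: R->2, L=0; G->plug->G->R->B->L->C->refl->H->L'->A->R'->A->plug->B
Char 3 ('H'): step: R->3, L=0; H->plug->D->R->E->L->D->refl->G->L'->F->R'->G->plug->G

G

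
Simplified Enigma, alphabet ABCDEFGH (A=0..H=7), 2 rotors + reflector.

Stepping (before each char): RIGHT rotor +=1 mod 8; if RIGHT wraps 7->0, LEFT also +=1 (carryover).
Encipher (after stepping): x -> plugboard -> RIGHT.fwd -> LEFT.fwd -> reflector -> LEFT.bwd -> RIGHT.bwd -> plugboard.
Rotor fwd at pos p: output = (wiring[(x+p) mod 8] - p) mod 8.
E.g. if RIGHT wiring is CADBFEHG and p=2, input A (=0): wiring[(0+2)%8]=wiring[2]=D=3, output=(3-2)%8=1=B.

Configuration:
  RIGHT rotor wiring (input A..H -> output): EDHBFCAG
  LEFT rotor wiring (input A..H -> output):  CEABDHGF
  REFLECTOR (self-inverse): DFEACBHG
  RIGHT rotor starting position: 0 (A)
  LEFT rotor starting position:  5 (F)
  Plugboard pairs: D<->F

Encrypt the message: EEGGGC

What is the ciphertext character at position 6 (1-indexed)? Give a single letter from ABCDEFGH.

Char 1 ('E'): step: R->1, L=5; E->plug->E->R->B->L->B->refl->F->L'->D->R'->H->plug->H
Char 2 ('E'): step: R->2, L=5; E->plug->E->R->G->L->E->refl->C->L'->A->R'->D->plug->F
Char 3 ('G'): step: R->3, L=5; G->plug->G->R->A->L->C->refl->E->L'->G->R'->A->plug->A
Char 4 ('G'): step: R->4, L=5; G->plug->G->R->D->L->F->refl->B->L'->B->R'->A->plug->A
Char 5 ('G'): step: R->5, L=5; G->plug->G->R->E->L->H->refl->G->L'->H->R'->D->plug->F
Char 6 ('C'): step: R->6, L=5; C->plug->C->R->G->L->E->refl->C->L'->A->R'->B->plug->B

B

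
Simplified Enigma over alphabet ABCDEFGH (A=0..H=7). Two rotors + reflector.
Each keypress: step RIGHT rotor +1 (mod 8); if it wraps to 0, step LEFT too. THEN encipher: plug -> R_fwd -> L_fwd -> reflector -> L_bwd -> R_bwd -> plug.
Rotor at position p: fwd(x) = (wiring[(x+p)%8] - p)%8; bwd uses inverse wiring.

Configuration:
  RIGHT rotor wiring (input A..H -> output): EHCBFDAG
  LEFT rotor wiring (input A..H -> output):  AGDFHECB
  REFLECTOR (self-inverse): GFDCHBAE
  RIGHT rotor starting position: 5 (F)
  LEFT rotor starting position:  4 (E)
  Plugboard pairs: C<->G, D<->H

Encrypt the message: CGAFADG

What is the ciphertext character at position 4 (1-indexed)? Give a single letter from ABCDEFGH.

Char 1 ('C'): step: R->6, L=4; C->plug->G->R->H->L->B->refl->F->L'->D->R'->F->plug->F
Char 2 ('G'): step: R->7, L=4; G->plug->C->R->A->L->D->refl->C->L'->F->R'->B->plug->B
Char 3 ('A'): step: R->0, L->5 (L advanced); A->plug->A->R->E->L->B->refl->F->L'->B->R'->D->plug->H
Char 4 ('F'): step: R->1, L=5; F->plug->F->R->H->L->C->refl->D->L'->D->R'->H->plug->D

D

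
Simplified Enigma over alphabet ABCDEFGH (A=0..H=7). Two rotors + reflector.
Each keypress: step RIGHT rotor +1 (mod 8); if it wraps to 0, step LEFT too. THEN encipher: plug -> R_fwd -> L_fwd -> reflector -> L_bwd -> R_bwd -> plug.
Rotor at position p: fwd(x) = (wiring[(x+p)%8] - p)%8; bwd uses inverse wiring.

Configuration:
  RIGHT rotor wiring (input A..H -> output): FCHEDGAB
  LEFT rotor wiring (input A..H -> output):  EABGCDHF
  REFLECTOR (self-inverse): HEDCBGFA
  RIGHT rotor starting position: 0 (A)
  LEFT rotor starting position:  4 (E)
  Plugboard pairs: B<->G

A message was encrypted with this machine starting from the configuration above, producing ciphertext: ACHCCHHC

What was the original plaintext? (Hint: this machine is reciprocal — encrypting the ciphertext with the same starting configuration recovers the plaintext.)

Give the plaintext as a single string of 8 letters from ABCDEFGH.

Char 1 ('A'): step: R->1, L=4; A->plug->A->R->B->L->H->refl->A->L'->E->R'->H->plug->H
Char 2 ('C'): step: R->2, L=4; C->plug->C->R->B->L->H->refl->A->L'->E->R'->D->plug->D
Char 3 ('H'): step: R->3, L=4; H->plug->H->R->E->L->A->refl->H->L'->B->R'->A->plug->A
Char 4 ('C'): step: R->4, L=4; C->plug->C->R->E->L->A->refl->H->L'->B->R'->E->plug->E
Char 5 ('C'): step: R->5, L=4; C->plug->C->R->E->L->A->refl->H->L'->B->R'->A->plug->A
Char 6 ('H'): step: R->6, L=4; H->plug->H->R->A->L->G->refl->F->L'->G->R'->F->plug->F
Char 7 ('H'): step: R->7, L=4; H->plug->H->R->B->L->H->refl->A->L'->E->R'->F->plug->F
Char 8 ('C'): step: R->0, L->5 (L advanced); C->plug->C->R->H->L->F->refl->G->L'->A->R'->G->plug->B

Answer: HDAEAFFB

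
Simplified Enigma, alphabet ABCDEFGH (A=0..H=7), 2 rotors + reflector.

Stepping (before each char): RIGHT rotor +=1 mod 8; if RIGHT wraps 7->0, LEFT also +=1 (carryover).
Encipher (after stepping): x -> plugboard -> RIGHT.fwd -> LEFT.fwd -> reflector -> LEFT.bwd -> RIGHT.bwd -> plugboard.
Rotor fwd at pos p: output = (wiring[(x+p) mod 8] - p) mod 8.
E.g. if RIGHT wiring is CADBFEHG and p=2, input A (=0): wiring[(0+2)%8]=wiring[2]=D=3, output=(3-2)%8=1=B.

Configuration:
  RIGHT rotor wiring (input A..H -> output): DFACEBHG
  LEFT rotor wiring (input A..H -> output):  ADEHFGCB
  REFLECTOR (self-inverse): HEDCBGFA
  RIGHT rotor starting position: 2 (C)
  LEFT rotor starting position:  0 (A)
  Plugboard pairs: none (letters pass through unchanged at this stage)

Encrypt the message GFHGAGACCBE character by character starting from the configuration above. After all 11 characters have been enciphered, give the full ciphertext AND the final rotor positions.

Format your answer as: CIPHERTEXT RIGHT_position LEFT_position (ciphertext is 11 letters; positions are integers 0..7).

Answer: AHBAGHHFACC 5 1

Derivation:
Char 1 ('G'): step: R->3, L=0; G->plug->G->R->C->L->E->refl->B->L'->H->R'->A->plug->A
Char 2 ('F'): step: R->4, L=0; F->plug->F->R->B->L->D->refl->C->L'->G->R'->H->plug->H
Char 3 ('H'): step: R->5, L=0; H->plug->H->R->H->L->B->refl->E->L'->C->R'->B->plug->B
Char 4 ('G'): step: R->6, L=0; G->plug->G->R->G->L->C->refl->D->L'->B->R'->A->plug->A
Char 5 ('A'): step: R->7, L=0; A->plug->A->R->H->L->B->refl->E->L'->C->R'->G->plug->G
Char 6 ('G'): step: R->0, L->1 (L advanced); G->plug->G->R->H->L->H->refl->A->L'->G->R'->H->plug->H
Char 7 ('A'): step: R->1, L=1; A->plug->A->R->E->L->F->refl->G->L'->C->R'->H->plug->H
Char 8 ('C'): step: R->2, L=1; C->plug->C->R->C->L->G->refl->F->L'->E->R'->F->plug->F
Char 9 ('C'): step: R->3, L=1; C->plug->C->R->G->L->A->refl->H->L'->H->R'->A->plug->A
Char 10 ('B'): step: R->4, L=1; B->plug->B->R->F->L->B->refl->E->L'->D->R'->C->plug->C
Char 11 ('E'): step: R->5, L=1; E->plug->E->R->A->L->C->refl->D->L'->B->R'->C->plug->C
Final: ciphertext=AHBAGHHFACC, RIGHT=5, LEFT=1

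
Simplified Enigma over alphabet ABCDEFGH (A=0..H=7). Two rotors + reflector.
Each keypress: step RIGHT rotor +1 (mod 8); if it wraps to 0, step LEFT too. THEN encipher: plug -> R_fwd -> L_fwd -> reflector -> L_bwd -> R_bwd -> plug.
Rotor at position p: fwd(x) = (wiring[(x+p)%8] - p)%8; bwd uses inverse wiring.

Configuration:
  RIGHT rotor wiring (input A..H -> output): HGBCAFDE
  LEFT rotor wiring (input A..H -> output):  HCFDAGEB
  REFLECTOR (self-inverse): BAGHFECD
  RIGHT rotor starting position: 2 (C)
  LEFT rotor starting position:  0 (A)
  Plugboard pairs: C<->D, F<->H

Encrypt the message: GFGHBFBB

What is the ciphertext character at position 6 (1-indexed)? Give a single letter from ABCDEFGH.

Char 1 ('G'): step: R->3, L=0; G->plug->G->R->D->L->D->refl->H->L'->A->R'->D->plug->C
Char 2 ('F'): step: R->4, L=0; F->plug->H->R->G->L->E->refl->F->L'->C->R'->F->plug->H
Char 3 ('G'): step: R->5, L=0; G->plug->G->R->F->L->G->refl->C->L'->B->R'->E->plug->E
Char 4 ('H'): step: R->6, L=0; H->plug->F->R->E->L->A->refl->B->L'->H->R'->H->plug->F
Char 5 ('B'): step: R->7, L=0; B->plug->B->R->A->L->H->refl->D->L'->D->R'->E->plug->E
Char 6 ('F'): step: R->0, L->1 (L advanced); F->plug->H->R->E->L->F->refl->E->L'->B->R'->C->plug->D

D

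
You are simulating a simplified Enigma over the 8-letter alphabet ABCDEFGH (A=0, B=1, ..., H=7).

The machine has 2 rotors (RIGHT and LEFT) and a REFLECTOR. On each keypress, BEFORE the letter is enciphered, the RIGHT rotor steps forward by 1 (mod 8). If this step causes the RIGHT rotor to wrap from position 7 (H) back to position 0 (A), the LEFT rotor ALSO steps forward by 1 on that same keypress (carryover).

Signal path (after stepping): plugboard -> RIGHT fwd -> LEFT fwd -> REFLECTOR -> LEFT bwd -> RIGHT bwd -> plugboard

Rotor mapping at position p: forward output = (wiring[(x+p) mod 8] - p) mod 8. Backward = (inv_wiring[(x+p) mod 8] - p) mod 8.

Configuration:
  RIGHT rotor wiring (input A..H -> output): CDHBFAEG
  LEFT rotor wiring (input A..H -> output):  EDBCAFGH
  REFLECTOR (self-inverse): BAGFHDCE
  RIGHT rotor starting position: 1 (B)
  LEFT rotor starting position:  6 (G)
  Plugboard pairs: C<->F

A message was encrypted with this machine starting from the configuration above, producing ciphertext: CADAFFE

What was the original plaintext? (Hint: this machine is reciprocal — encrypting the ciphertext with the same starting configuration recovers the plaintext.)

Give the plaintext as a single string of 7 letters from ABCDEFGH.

Char 1 ('C'): step: R->2, L=6; C->plug->F->R->E->L->D->refl->F->L'->D->R'->C->plug->F
Char 2 ('A'): step: R->3, L=6; A->plug->A->R->G->L->C->refl->G->L'->C->R'->B->plug->B
Char 3 ('D'): step: R->4, L=6; D->plug->D->R->C->L->G->refl->C->L'->G->R'->E->plug->E
Char 4 ('A'): step: R->5, L=6; A->plug->A->R->D->L->F->refl->D->L'->E->R'->G->plug->G
Char 5 ('F'): step: R->6, L=6; F->plug->C->R->E->L->D->refl->F->L'->D->R'->F->plug->C
Char 6 ('F'): step: R->7, L=6; F->plug->C->R->E->L->D->refl->F->L'->D->R'->B->plug->B
Char 7 ('E'): step: R->0, L->7 (L advanced); E->plug->E->R->F->L->B->refl->A->L'->A->R'->F->plug->C

Answer: FBEGCBC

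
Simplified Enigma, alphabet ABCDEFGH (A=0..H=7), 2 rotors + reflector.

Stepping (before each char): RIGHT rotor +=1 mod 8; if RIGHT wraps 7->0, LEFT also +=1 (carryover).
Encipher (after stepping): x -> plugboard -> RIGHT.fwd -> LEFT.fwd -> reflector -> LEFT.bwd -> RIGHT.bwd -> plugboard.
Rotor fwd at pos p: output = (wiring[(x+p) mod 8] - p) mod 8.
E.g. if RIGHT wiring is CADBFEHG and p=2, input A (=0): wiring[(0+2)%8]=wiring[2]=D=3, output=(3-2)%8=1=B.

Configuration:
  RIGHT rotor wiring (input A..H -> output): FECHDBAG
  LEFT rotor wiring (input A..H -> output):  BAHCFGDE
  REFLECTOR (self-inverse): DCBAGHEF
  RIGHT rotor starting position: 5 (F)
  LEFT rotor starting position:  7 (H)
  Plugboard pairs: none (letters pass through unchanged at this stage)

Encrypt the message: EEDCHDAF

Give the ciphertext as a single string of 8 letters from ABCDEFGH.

Char 1 ('E'): step: R->6, L=7; E->plug->E->R->E->L->D->refl->A->L'->D->R'->H->plug->H
Char 2 ('E'): step: R->7, L=7; E->plug->E->R->A->L->F->refl->H->L'->G->R'->B->plug->B
Char 3 ('D'): step: R->0, L->0 (L advanced); D->plug->D->R->H->L->E->refl->G->L'->F->R'->A->plug->A
Char 4 ('C'): step: R->1, L=0; C->plug->C->R->G->L->D->refl->A->L'->B->R'->B->plug->B
Char 5 ('H'): step: R->2, L=0; H->plug->H->R->C->L->H->refl->F->L'->E->R'->F->plug->F
Char 6 ('D'): step: R->3, L=0; D->plug->D->R->F->L->G->refl->E->L'->H->R'->H->plug->H
Char 7 ('A'): step: R->4, L=0; A->plug->A->R->H->L->E->refl->G->L'->F->R'->B->plug->B
Char 8 ('F'): step: R->5, L=0; F->plug->F->R->F->L->G->refl->E->L'->H->R'->E->plug->E

Answer: HBABFHBE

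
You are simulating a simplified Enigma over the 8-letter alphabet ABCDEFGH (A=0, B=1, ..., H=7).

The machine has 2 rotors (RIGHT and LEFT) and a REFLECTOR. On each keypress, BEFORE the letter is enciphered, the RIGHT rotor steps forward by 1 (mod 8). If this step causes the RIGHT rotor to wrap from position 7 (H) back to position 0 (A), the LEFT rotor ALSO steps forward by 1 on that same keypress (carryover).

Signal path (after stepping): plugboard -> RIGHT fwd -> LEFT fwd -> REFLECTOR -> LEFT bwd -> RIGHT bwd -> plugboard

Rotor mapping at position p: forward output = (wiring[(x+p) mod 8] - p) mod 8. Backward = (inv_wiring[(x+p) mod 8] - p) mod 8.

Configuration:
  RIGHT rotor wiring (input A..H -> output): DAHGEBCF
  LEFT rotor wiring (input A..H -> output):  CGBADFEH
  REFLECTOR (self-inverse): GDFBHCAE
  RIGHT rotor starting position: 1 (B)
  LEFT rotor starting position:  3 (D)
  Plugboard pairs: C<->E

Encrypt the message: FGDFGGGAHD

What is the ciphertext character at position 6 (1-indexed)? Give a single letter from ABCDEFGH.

Char 1 ('F'): step: R->2, L=3; F->plug->F->R->D->L->B->refl->D->L'->G->R'->H->plug->H
Char 2 ('G'): step: R->3, L=3; G->plug->G->R->F->L->H->refl->E->L'->E->R'->H->plug->H
Char 3 ('D'): step: R->4, L=3; D->plug->D->R->B->L->A->refl->G->L'->H->R'->E->plug->C
Char 4 ('F'): step: R->5, L=3; F->plug->F->R->C->L->C->refl->F->L'->A->R'->C->plug->E
Char 5 ('G'): step: R->6, L=3; G->plug->G->R->G->L->D->refl->B->L'->D->R'->H->plug->H
Char 6 ('G'): step: R->7, L=3; G->plug->G->R->C->L->C->refl->F->L'->A->R'->D->plug->D

D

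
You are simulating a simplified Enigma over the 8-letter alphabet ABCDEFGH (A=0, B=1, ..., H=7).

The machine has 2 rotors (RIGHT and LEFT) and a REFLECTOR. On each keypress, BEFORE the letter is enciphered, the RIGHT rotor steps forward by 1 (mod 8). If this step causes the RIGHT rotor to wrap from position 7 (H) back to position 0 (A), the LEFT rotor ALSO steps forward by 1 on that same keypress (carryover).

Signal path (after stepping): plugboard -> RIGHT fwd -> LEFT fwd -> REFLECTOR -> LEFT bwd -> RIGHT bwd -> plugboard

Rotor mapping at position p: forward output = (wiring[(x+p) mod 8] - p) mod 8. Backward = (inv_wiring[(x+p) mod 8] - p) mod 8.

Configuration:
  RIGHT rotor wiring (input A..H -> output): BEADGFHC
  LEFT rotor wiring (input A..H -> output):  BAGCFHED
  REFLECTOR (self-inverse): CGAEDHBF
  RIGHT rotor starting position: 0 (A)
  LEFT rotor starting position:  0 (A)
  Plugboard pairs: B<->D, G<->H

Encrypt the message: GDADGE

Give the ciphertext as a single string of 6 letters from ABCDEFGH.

Answer: CBCCFH

Derivation:
Char 1 ('G'): step: R->1, L=0; G->plug->H->R->A->L->B->refl->G->L'->C->R'->C->plug->C
Char 2 ('D'): step: R->2, L=0; D->plug->B->R->B->L->A->refl->C->L'->D->R'->D->plug->B
Char 3 ('A'): step: R->3, L=0; A->plug->A->R->A->L->B->refl->G->L'->C->R'->C->plug->C
Char 4 ('D'): step: R->4, L=0; D->plug->B->R->B->L->A->refl->C->L'->D->R'->C->plug->C
Char 5 ('G'): step: R->5, L=0; G->plug->H->R->B->L->A->refl->C->L'->D->R'->F->plug->F
Char 6 ('E'): step: R->6, L=0; E->plug->E->R->C->L->G->refl->B->L'->A->R'->G->plug->H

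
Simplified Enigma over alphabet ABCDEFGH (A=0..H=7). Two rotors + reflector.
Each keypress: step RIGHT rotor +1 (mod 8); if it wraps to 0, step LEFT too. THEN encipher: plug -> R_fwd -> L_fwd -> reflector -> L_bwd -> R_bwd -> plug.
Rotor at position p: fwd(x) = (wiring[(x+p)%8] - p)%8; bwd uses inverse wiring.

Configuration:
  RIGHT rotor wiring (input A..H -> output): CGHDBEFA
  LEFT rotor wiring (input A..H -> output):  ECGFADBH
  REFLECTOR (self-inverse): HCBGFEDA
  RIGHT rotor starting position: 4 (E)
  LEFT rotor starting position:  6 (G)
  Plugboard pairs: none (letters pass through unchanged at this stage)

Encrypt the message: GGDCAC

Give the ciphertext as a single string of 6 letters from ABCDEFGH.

Char 1 ('G'): step: R->5, L=6; G->plug->G->R->G->L->C->refl->B->L'->B->R'->E->plug->E
Char 2 ('G'): step: R->6, L=6; G->plug->G->R->D->L->E->refl->F->L'->H->R'->A->plug->A
Char 3 ('D'): step: R->7, L=6; D->plug->D->R->A->L->D->refl->G->L'->C->R'->F->plug->F
Char 4 ('C'): step: R->0, L->7 (L advanced); C->plug->C->R->H->L->C->refl->B->L'->F->R'->G->plug->G
Char 5 ('A'): step: R->1, L=7; A->plug->A->R->F->L->B->refl->C->L'->H->R'->G->plug->G
Char 6 ('C'): step: R->2, L=7; C->plug->C->R->H->L->C->refl->B->L'->F->R'->A->plug->A

Answer: EAFGGA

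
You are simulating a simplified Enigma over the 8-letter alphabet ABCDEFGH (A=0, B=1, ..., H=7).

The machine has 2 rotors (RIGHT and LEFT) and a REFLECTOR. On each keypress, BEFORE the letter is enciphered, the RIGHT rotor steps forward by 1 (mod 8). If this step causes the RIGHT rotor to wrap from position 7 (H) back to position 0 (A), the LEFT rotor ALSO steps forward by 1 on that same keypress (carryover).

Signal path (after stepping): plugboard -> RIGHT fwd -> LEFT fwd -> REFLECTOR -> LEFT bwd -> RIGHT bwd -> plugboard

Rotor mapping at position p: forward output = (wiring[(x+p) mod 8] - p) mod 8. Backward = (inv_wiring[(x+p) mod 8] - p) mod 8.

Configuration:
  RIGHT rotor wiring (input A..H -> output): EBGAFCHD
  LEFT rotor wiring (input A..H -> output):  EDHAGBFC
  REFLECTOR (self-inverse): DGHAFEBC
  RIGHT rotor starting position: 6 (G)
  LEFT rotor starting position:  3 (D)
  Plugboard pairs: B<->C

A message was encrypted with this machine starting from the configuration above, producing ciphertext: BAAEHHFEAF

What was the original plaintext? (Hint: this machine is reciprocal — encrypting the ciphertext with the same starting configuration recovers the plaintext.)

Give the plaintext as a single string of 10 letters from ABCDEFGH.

Char 1 ('B'): step: R->7, L=3; B->plug->C->R->C->L->G->refl->B->L'->F->R'->B->plug->C
Char 2 ('A'): step: R->0, L->4 (L advanced); A->plug->A->R->E->L->A->refl->D->L'->G->R'->C->plug->B
Char 3 ('A'): step: R->1, L=4; A->plug->A->R->A->L->C->refl->H->L'->F->R'->B->plug->C
Char 4 ('E'): step: R->2, L=4; E->plug->E->R->F->L->H->refl->C->L'->A->R'->D->plug->D
Char 5 ('H'): step: R->3, L=4; H->plug->H->R->D->L->G->refl->B->L'->C->R'->B->plug->C
Char 6 ('H'): step: R->4, L=4; H->plug->H->R->E->L->A->refl->D->L'->G->R'->B->plug->C
Char 7 ('F'): step: R->5, L=4; F->plug->F->R->B->L->F->refl->E->L'->H->R'->D->plug->D
Char 8 ('E'): step: R->6, L=4; E->plug->E->R->A->L->C->refl->H->L'->F->R'->B->plug->C
Char 9 ('A'): step: R->7, L=4; A->plug->A->R->E->L->A->refl->D->L'->G->R'->F->plug->F
Char 10 ('F'): step: R->0, L->5 (L advanced); F->plug->F->R->C->L->F->refl->E->L'->A->R'->D->plug->D

Answer: CBCDCCDCFD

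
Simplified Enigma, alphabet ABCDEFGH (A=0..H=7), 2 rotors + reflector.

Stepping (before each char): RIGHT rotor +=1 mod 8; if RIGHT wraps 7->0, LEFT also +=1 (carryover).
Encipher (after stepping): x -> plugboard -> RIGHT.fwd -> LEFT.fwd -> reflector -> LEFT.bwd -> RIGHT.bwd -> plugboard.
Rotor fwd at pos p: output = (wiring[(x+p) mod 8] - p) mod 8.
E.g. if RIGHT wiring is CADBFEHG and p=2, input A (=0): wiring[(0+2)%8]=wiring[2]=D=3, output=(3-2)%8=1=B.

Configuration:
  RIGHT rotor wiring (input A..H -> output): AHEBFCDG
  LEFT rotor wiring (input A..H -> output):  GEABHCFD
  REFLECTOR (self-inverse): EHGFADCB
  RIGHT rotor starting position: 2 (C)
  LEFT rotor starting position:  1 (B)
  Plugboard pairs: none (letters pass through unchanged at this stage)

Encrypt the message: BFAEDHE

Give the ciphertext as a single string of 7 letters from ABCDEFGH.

Answer: FBEFEGG

Derivation:
Char 1 ('B'): step: R->3, L=1; B->plug->B->R->C->L->A->refl->E->L'->F->R'->F->plug->F
Char 2 ('F'): step: R->4, L=1; F->plug->F->R->D->L->G->refl->C->L'->G->R'->B->plug->B
Char 3 ('A'): step: R->5, L=1; A->plug->A->R->F->L->E->refl->A->L'->C->R'->E->plug->E
Char 4 ('E'): step: R->6, L=1; E->plug->E->R->G->L->C->refl->G->L'->D->R'->F->plug->F
Char 5 ('D'): step: R->7, L=1; D->plug->D->R->F->L->E->refl->A->L'->C->R'->E->plug->E
Char 6 ('H'): step: R->0, L->2 (L advanced); H->plug->H->R->G->L->E->refl->A->L'->D->R'->G->plug->G
Char 7 ('E'): step: R->1, L=2; E->plug->E->R->B->L->H->refl->B->L'->F->R'->G->plug->G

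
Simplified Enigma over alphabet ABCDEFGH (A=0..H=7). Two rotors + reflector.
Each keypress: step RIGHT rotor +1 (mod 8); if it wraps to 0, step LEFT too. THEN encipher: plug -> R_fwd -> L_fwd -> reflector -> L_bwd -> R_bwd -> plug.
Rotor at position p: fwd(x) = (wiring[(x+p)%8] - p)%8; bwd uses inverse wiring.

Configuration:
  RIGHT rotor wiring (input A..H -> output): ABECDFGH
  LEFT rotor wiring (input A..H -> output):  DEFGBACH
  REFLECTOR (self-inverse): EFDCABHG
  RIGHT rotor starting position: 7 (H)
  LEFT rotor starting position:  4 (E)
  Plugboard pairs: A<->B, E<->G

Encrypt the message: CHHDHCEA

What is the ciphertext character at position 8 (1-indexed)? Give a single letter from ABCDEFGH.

Char 1 ('C'): step: R->0, L->5 (L advanced); C->plug->C->R->E->L->H->refl->G->L'->D->R'->E->plug->G
Char 2 ('H'): step: R->1, L=5; H->plug->H->R->H->L->E->refl->A->L'->F->R'->F->plug->F
Char 3 ('H'): step: R->2, L=5; H->plug->H->R->H->L->E->refl->A->L'->F->R'->F->plug->F
Char 4 ('D'): step: R->3, L=5; D->plug->D->R->D->L->G->refl->H->L'->E->R'->E->plug->G
Char 5 ('H'): step: R->4, L=5; H->plug->H->R->G->L->B->refl->F->L'->B->R'->B->plug->A
Char 6 ('C'): step: R->5, L=5; C->plug->C->R->C->L->C->refl->D->L'->A->R'->A->plug->B
Char 7 ('E'): step: R->6, L=5; E->plug->G->R->F->L->A->refl->E->L'->H->R'->H->plug->H
Char 8 ('A'): step: R->7, L=5; A->plug->B->R->B->L->F->refl->B->L'->G->R'->G->plug->E

E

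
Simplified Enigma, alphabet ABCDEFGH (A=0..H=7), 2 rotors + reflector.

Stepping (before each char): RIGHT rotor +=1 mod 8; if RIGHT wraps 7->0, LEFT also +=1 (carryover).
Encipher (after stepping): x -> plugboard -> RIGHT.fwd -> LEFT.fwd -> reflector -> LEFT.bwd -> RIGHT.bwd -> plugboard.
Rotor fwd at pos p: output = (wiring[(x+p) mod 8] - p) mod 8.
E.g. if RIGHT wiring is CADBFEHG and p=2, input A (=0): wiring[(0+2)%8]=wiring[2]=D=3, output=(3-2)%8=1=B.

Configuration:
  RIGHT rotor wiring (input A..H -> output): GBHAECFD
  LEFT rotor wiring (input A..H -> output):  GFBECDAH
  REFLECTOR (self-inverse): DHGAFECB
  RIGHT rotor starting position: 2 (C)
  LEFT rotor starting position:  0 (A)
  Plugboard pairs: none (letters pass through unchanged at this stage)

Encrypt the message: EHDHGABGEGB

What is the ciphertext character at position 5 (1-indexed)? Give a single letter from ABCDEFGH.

Char 1 ('E'): step: R->3, L=0; E->plug->E->R->A->L->G->refl->C->L'->E->R'->H->plug->H
Char 2 ('H'): step: R->4, L=0; H->plug->H->R->E->L->C->refl->G->L'->A->R'->A->plug->A
Char 3 ('D'): step: R->5, L=0; D->plug->D->R->B->L->F->refl->E->L'->D->R'->G->plug->G
Char 4 ('H'): step: R->6, L=0; H->plug->H->R->E->L->C->refl->G->L'->A->R'->C->plug->C
Char 5 ('G'): step: R->7, L=0; G->plug->G->R->D->L->E->refl->F->L'->B->R'->E->plug->E

E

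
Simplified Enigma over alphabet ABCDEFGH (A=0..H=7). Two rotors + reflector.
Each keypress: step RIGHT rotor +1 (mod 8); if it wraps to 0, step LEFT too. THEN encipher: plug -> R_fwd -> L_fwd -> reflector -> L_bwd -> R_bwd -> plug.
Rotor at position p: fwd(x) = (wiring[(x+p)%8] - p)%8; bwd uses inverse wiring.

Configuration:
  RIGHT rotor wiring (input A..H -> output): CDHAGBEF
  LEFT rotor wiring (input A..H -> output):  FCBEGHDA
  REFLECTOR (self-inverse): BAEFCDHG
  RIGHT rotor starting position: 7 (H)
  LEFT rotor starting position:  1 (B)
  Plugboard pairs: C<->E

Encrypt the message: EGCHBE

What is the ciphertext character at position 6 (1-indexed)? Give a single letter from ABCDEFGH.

Char 1 ('E'): step: R->0, L->2 (L advanced); E->plug->C->R->H->L->A->refl->B->L'->E->R'->G->plug->G
Char 2 ('G'): step: R->1, L=2; G->plug->G->R->E->L->B->refl->A->L'->H->R'->C->plug->E
Char 3 ('C'): step: R->2, L=2; C->plug->E->R->C->L->E->refl->C->L'->B->R'->H->plug->H
Char 4 ('H'): step: R->3, L=2; H->plug->H->R->E->L->B->refl->A->L'->H->R'->F->plug->F
Char 5 ('B'): step: R->4, L=2; B->plug->B->R->F->L->G->refl->H->L'->A->R'->C->plug->E
Char 6 ('E'): step: R->5, L=2; E->plug->C->R->A->L->H->refl->G->L'->F->R'->D->plug->D

D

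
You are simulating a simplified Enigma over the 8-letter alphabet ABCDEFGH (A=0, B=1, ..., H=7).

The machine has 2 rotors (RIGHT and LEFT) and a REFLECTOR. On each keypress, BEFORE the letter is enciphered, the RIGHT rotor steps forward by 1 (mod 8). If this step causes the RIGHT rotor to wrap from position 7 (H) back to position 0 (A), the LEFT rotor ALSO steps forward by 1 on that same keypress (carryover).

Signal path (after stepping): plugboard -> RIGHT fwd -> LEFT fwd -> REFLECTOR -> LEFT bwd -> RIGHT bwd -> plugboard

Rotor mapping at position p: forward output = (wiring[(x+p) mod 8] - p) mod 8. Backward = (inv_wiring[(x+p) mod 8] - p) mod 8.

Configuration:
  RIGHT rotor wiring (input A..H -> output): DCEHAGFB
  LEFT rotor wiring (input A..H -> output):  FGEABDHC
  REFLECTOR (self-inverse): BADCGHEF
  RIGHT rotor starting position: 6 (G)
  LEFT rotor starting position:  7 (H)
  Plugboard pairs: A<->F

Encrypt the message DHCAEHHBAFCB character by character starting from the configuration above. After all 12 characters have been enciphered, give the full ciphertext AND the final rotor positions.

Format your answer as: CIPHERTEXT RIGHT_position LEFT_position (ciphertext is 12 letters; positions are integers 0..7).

Char 1 ('D'): step: R->7, L=7; D->plug->D->R->F->L->C->refl->D->L'->A->R'->E->plug->E
Char 2 ('H'): step: R->0, L->0 (L advanced); H->plug->H->R->B->L->G->refl->E->L'->C->R'->B->plug->B
Char 3 ('C'): step: R->1, L=0; C->plug->C->R->G->L->H->refl->F->L'->A->R'->G->plug->G
Char 4 ('A'): step: R->2, L=0; A->plug->F->R->H->L->C->refl->D->L'->F->R'->B->plug->B
Char 5 ('E'): step: R->3, L=0; E->plug->E->R->G->L->H->refl->F->L'->A->R'->F->plug->A
Char 6 ('H'): step: R->4, L=0; H->plug->H->R->D->L->A->refl->B->L'->E->R'->A->plug->F
Char 7 ('H'): step: R->5, L=0; H->plug->H->R->D->L->A->refl->B->L'->E->R'->C->plug->C
Char 8 ('B'): step: R->6, L=0; B->plug->B->R->D->L->A->refl->B->L'->E->R'->D->plug->D
Char 9 ('A'): step: R->7, L=0; A->plug->F->R->B->L->G->refl->E->L'->C->R'->A->plug->F
Char 10 ('F'): step: R->0, L->1 (L advanced); F->plug->A->R->D->L->A->refl->B->L'->G->R'->F->plug->A
Char 11 ('C'): step: R->1, L=1; C->plug->C->R->G->L->B->refl->A->L'->D->R'->B->plug->B
Char 12 ('B'): step: R->2, L=1; B->plug->B->R->F->L->G->refl->E->L'->H->R'->F->plug->A
Final: ciphertext=EBGBAFCDFABA, RIGHT=2, LEFT=1

Answer: EBGBAFCDFABA 2 1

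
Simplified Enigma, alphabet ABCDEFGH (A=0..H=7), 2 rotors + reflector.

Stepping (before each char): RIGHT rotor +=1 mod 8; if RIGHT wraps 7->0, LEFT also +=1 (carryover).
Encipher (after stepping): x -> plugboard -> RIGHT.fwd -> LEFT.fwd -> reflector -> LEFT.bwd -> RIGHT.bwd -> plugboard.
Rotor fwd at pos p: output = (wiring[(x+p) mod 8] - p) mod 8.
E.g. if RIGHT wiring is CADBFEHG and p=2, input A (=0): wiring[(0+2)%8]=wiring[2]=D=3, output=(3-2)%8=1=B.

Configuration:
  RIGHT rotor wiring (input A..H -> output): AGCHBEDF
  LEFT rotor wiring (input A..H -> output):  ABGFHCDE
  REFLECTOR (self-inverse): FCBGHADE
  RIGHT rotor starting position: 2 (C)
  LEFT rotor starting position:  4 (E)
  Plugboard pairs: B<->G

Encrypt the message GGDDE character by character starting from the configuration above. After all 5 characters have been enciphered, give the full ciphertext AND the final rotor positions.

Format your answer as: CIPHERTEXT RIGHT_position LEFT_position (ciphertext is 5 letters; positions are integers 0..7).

Char 1 ('G'): step: R->3, L=4; G->plug->B->R->G->L->C->refl->B->L'->H->R'->H->plug->H
Char 2 ('G'): step: R->4, L=4; G->plug->B->R->A->L->D->refl->G->L'->B->R'->D->plug->D
Char 3 ('D'): step: R->5, L=4; D->plug->D->R->D->L->A->refl->F->L'->F->R'->F->plug->F
Char 4 ('D'): step: R->6, L=4; D->plug->D->R->A->L->D->refl->G->L'->B->R'->F->plug->F
Char 5 ('E'): step: R->7, L=4; E->plug->E->R->A->L->D->refl->G->L'->B->R'->B->plug->G
Final: ciphertext=HDFFG, RIGHT=7, LEFT=4

Answer: HDFFG 7 4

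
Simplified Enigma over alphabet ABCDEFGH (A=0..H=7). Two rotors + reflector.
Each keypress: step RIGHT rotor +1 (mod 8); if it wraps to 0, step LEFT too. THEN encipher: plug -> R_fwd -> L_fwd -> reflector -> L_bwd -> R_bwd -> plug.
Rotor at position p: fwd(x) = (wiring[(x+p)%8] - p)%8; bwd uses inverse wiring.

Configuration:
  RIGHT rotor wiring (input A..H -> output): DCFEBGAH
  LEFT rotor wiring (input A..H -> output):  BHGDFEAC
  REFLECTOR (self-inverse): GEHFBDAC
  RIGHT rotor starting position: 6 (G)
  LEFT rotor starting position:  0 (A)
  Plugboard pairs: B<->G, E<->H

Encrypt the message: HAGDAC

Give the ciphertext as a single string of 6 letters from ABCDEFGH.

Answer: AFABHB

Derivation:
Char 1 ('H'): step: R->7, L=0; H->plug->E->R->F->L->E->refl->B->L'->A->R'->A->plug->A
Char 2 ('A'): step: R->0, L->1 (L advanced); A->plug->A->R->D->L->E->refl->B->L'->G->R'->F->plug->F
Char 3 ('G'): step: R->1, L=1; G->plug->B->R->E->L->D->refl->F->L'->B->R'->A->plug->A
Char 4 ('D'): step: R->2, L=1; D->plug->D->R->E->L->D->refl->F->L'->B->R'->G->plug->B
Char 5 ('A'): step: R->3, L=1; A->plug->A->R->B->L->F->refl->D->L'->E->R'->E->plug->H
Char 6 ('C'): step: R->4, L=1; C->plug->C->R->E->L->D->refl->F->L'->B->R'->G->plug->B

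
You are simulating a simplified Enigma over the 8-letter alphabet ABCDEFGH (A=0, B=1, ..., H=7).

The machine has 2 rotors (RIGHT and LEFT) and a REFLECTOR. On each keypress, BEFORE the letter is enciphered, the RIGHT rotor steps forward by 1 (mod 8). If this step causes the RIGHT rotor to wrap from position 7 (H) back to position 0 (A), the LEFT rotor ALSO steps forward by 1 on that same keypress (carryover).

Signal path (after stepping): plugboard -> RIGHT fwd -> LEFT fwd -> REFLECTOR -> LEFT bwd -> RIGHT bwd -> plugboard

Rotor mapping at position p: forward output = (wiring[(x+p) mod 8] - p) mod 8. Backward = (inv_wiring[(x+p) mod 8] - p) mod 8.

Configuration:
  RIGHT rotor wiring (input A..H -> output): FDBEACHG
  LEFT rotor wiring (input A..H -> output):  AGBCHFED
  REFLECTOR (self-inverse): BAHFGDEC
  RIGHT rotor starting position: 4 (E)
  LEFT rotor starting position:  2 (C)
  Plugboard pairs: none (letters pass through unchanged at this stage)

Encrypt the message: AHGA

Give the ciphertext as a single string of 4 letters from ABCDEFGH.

Char 1 ('A'): step: R->5, L=2; A->plug->A->R->F->L->B->refl->A->L'->B->R'->C->plug->C
Char 2 ('H'): step: R->6, L=2; H->plug->H->R->E->L->C->refl->H->L'->A->R'->B->plug->B
Char 3 ('G'): step: R->7, L=2; G->plug->G->R->D->L->D->refl->F->L'->C->R'->D->plug->D
Char 4 ('A'): step: R->0, L->3 (L advanced); A->plug->A->R->F->L->F->refl->D->L'->G->R'->H->plug->H

Answer: CBDH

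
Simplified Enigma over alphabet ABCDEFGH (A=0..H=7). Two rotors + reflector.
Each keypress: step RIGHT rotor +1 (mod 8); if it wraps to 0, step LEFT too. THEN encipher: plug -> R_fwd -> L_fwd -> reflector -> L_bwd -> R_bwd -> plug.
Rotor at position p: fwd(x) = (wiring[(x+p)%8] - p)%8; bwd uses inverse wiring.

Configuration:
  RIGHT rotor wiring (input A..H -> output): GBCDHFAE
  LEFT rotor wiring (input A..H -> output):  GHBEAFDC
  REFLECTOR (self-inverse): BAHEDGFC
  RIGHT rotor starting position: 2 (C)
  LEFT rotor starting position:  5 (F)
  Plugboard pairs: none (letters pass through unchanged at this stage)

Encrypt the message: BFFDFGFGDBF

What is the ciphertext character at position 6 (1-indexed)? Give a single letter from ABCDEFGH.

Char 1 ('B'): step: R->3, L=5; B->plug->B->R->E->L->C->refl->H->L'->G->R'->G->plug->G
Char 2 ('F'): step: R->4, L=5; F->plug->F->R->F->L->E->refl->D->L'->H->R'->H->plug->H
Char 3 ('F'): step: R->5, L=5; F->plug->F->R->F->L->E->refl->D->L'->H->R'->C->plug->C
Char 4 ('D'): step: R->6, L=5; D->plug->D->R->D->L->B->refl->A->L'->A->R'->C->plug->C
Char 5 ('F'): step: R->7, L=5; F->plug->F->R->A->L->A->refl->B->L'->D->R'->D->plug->D
Char 6 ('G'): step: R->0, L->6 (L advanced); G->plug->G->R->A->L->F->refl->G->L'->F->R'->F->plug->F

F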